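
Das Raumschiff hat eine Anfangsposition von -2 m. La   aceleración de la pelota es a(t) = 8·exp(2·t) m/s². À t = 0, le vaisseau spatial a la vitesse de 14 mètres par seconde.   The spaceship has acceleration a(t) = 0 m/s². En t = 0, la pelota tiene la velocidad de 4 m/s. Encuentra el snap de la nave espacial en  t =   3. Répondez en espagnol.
Partiendo de la aceleración a(t) = 0, tomamos 2 derivadas. Tomando d/dt de a(t), encontramos j(t) = 0. Derivando la sacudida, obtenemos el snap: s(t) = 0. Usando s(t) = 0 y sustituyendo t = 3, encontramos s = 0.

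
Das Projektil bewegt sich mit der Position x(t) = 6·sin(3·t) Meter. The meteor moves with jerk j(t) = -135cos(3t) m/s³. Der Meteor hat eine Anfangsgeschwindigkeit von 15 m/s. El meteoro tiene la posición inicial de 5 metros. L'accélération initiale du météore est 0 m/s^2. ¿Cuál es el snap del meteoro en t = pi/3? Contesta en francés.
Pour résoudre ceci, nous devons prendre 1 dérivée de notre équation du jerk j(t) = -135·cos(3·t). La dérivée du jerk donne le snap: s(t) = 405·sin(3·t). En utilisant s(t) = 405·sin(3·t) et en substituant t = pi/3, nous trouvons s = 0.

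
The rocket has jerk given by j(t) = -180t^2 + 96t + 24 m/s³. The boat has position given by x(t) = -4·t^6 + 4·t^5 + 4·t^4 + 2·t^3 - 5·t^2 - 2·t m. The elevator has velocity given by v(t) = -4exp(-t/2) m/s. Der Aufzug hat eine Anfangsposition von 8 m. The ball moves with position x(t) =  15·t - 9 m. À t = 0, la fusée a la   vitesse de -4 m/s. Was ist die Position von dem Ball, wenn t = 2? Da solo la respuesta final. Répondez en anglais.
The position at t = 2 is x = 21.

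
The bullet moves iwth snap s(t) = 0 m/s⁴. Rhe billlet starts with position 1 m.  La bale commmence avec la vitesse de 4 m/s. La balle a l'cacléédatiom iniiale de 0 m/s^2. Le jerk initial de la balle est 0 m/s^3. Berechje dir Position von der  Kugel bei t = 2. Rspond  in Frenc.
Nous devons trouver l'intégrale de notre équation du snap s(t) = 0 4 fois. La primitive du snap, avec j(0) = 0, donne le jerk: j(t) = 0. La primitive du jerk, avec a(0) = 0, donne l'accélération: a(t) = 0. L'intégrale de l'accélération est la vitesse. En utilisant v(0) = 4, nous obtenons v(t) = 4. En intégrant la vitesse et en utilisant la condition initiale x(0) = 1, nous obtenons x(t) = 4·t + 1. Nous avons la position x(t) = 4·t + 1. En substituant t = 2: x(2) = 9.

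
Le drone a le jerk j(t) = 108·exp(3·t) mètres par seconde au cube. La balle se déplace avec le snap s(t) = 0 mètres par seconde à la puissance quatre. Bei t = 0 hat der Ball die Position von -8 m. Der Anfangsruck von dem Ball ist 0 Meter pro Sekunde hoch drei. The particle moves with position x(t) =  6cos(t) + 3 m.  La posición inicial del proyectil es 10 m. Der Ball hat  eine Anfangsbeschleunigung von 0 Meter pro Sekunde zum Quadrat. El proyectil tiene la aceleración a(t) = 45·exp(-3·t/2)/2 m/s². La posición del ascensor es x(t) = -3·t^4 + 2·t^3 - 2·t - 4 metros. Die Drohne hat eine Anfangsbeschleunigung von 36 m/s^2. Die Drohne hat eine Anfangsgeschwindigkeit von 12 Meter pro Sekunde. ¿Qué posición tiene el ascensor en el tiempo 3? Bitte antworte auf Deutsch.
Mit x(t) = -3·t^4 + 2·t^3 - 2·t - 4 und Einsetzen von t = 3, finden wir x = -199.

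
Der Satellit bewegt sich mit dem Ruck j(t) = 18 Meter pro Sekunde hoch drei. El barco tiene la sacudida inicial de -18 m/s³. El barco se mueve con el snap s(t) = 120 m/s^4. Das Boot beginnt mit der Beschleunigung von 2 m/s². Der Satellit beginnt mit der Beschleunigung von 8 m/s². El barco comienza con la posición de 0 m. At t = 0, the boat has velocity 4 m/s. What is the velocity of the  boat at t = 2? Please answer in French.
En partant du snap s(t) = 120, nous prenons 3 primitives. En prenant ∫s(t)dt et en appliquant j(0) = -18, nous trouvons j(t) = 120·t - 18. En prenant ∫j(t)dt et en appliquant a(0) = 2, nous trouvons a(t) = 60·t^2 - 18·t + 2. L'intégrale de l'accélération, avec v(0) = 4, donne la vitesse: v(t) = 20·t^3 - 9·t^2 + 2·t + 4. En utilisant v(t) = 20·t^3 - 9·t^2 + 2·t + 4 et en substituant t = 2, nous trouvons v = 132.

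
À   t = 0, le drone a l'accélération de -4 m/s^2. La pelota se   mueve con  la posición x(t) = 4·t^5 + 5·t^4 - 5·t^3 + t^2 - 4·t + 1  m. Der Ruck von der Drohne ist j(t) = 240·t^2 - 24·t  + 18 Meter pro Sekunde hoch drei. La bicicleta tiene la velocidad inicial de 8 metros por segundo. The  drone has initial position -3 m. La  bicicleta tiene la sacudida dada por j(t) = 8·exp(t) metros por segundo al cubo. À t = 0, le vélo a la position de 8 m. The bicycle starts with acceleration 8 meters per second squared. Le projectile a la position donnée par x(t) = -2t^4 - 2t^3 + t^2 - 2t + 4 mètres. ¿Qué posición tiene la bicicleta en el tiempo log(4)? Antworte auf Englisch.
We must find the integral of our jerk equation j(t) = 8·exp(t) 3 times. The antiderivative of jerk, with a(0) = 8, gives acceleration: a(t) = 8·exp(t). Taking ∫a(t)dt and applying v(0) = 8, we find v(t) = 8·exp(t). The antiderivative of velocity, with x(0) = 8, gives position: x(t) = 8·exp(t). We have position x(t) = 8·exp(t). Substituting t = log(4): x(log(4)) = 32.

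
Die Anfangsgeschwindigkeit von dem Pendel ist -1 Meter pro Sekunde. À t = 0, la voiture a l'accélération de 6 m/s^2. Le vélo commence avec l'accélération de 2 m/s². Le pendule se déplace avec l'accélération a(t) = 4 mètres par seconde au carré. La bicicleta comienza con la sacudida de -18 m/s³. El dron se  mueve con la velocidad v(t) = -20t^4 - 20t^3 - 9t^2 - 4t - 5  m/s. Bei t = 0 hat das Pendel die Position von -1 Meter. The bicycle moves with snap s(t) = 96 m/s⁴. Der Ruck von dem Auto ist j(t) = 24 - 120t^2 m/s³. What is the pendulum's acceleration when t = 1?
From the given acceleration equation a(t) = 4, we substitute t = 1 to get a = 4.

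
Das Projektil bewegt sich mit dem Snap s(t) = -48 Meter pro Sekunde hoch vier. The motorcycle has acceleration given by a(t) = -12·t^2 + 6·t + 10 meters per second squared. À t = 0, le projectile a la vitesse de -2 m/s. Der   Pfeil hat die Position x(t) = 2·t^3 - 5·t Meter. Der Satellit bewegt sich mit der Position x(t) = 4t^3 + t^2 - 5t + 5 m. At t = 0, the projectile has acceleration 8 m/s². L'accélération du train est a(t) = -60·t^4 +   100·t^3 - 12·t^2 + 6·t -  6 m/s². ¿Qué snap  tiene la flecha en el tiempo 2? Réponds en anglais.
To solve this, we need to take 4 derivatives of our position equation x(t) = 2·t^3 - 5·t. The derivative of position gives velocity: v(t) = 6·t^2 - 5. Differentiating velocity, we get acceleration: a(t) = 12·t. The derivative of acceleration gives jerk: j(t) = 12. Taking d/dt of j(t), we find s(t) = 0. From the given snap equation s(t) = 0, we substitute t = 2 to get s = 0.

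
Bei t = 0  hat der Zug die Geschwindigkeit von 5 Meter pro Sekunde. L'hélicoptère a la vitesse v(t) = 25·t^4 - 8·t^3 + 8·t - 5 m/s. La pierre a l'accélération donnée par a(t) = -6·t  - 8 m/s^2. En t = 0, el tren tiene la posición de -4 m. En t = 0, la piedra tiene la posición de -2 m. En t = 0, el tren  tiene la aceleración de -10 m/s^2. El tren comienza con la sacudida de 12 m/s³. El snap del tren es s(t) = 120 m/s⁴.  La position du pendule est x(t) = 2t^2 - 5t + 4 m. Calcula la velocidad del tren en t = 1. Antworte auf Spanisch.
Necesitamos integrar nuestra ecuación del snap s(t) = 120 3 veces. Tomando ∫s(t)dt y aplicando j(0) = 12, encontramos j(t) = 120·t + 12. La antiderivada de la sacudida es la aceleración. Usando a(0) = -10, obtenemos a(t) = 60·t^2 + 12·t - 10. La antiderivada de la aceleración, con v(0) = 5, da la velocidad: v(t) = 20·t^3 + 6·t^2 - 10·t + 5. Tenemos la velocidad v(t) = 20·t^3 + 6·t^2 - 10·t + 5. Sustituyendo t = 1: v(1) = 21.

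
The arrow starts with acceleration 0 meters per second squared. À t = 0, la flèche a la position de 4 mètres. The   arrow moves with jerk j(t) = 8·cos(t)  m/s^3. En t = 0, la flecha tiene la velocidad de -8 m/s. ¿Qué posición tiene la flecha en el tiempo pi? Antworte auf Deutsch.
Wir müssen die Stammfunktion unserer Gleichung für den Ruck j(t) = 8·cos(t) 3-mal finden. Durch Integration von dem Ruck und Verwendung der Anfangsbedingung a(0) = 0, erhalten wir a(t) = 8·sin(t). Mit ∫a(t)dt und Anwendung von v(0) = -8, finden wir v(t) = -8·cos(t). Durch Integration von der Geschwindigkeit und Verwendung der Anfangsbedingung x(0) = 4, erhalten wir x(t) = 4 - 8·sin(t). Wir haben die Position x(t) = 4 - 8·sin(t). Durch Einsetzen von t = pi: x(pi) = 4.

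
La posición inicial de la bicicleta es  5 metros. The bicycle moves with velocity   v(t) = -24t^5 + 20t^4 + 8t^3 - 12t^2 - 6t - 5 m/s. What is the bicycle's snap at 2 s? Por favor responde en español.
Debemos derivar nuestra ecuación de la velocidad v(t) = -24·t^5 + 20·t^4 + 8·t^3 - 12·t^2 - 6·t - 5 3 veces. Tomando d/dt de v(t), encontramos a(t) = -120·t^4 + 80·t^3 + 24·t^2 - 24·t - 6. Tomando d/dt de a(t), encontramos j(t) = -480·t^3 + 240·t^2 + 48·t - 24. La derivada de la sacudida da el snap: s(t) = -1440·t^2 + 480·t + 48. Usando s(t) = -1440·t^2 + 480·t + 48 y sustituyendo t = 2, encontramos s = -4752.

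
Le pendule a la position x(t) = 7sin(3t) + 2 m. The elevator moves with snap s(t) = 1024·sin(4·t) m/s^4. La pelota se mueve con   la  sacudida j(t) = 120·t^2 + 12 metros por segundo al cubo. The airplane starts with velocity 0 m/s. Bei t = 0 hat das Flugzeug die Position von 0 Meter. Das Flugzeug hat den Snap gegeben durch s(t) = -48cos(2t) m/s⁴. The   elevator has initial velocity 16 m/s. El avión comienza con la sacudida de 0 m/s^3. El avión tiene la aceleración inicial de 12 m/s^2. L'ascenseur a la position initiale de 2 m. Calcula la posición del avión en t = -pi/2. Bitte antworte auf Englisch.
We must find the integral of our snap equation s(t) = -48·cos(2·t) 4 times. Integrating snap and using the initial condition j(0) = 0, we get j(t) = -24·sin(2·t). The integral of jerk, with a(0) = 12, gives acceleration: a(t) = 12·cos(2·t). Taking ∫a(t)dt and applying v(0) = 0, we find v(t) = 6·sin(2·t). Finding the antiderivative of v(t) and using x(0) = 0: x(t) = 3 - 3·cos(2·t). Using x(t) = 3 - 3·cos(2·t) and substituting t = -pi/2, we find x = 6.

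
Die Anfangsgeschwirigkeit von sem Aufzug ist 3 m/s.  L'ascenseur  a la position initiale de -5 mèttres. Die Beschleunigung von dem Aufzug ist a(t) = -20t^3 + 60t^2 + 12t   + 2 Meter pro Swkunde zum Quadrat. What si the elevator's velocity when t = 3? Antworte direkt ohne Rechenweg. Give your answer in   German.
Die Antwort ist 198.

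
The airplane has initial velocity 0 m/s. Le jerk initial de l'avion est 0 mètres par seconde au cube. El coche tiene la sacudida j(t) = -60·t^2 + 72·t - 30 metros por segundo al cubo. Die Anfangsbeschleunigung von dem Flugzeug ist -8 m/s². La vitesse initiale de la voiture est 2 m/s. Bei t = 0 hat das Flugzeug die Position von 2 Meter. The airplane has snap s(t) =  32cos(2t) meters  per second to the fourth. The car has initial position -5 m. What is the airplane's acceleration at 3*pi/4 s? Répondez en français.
Nous devons intégrer notre équation du snap s(t) = 32·cos(2·t) 2 fois. En prenant ∫s(t)dt et en appliquant j(0) = 0, nous trouvons j(t) = 16·sin(2·t). L'intégrale du jerk, avec a(0) = -8, donne l'accélération: a(t) = -8·cos(2·t). De l'équation de l'accélération a(t) = -8·cos(2·t), nous substituons t = 3*pi/4 pour obtenir a = 0.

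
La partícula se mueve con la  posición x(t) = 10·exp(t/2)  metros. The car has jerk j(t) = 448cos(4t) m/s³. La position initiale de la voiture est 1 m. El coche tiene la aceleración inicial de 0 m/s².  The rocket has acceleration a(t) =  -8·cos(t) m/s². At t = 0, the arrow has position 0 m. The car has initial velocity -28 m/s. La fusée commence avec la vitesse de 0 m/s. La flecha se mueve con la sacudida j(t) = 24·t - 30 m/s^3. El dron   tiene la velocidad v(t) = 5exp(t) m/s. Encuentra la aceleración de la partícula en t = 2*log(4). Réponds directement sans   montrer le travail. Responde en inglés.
At t = 2*log(4), a = 10.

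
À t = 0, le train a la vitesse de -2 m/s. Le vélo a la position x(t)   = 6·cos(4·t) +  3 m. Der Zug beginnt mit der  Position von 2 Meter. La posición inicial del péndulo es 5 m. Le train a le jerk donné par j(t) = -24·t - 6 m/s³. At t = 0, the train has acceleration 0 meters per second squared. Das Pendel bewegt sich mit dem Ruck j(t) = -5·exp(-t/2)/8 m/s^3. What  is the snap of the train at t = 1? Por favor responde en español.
Para resolver esto, necesitamos tomar 1 derivada de nuestra ecuación de la sacudida j(t) = -24·t - 6. Tomando d/dt de j(t), encontramos s(t) = -24. De la ecuación del snap s(t) = -24, sustituimos t = 1 para obtener s = -24.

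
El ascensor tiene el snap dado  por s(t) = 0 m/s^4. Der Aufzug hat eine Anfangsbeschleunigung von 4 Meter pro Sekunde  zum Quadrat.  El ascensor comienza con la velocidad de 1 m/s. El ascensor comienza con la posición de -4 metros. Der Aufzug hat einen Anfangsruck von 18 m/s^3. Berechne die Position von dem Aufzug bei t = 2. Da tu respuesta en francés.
En partant du snap s(t) = 0, nous prenons 4 primitives. La primitive du snap, avec j(0) = 18, donne le jerk: j(t) = 18. En intégrant le jerk et en utilisant la condition initiale a(0) = 4, nous obtenons a(t) = 18·t + 4. En prenant ∫a(t)dt et en appliquant v(0) = 1, nous trouvons v(t) = 9·t^2 + 4·t + 1. L'intégrale de la vitesse, avec x(0) = -4, donne la position: x(t) = 3·t^3 + 2·t^2 + t - 4. De l'équation de la position x(t) = 3·t^3 + 2·t^2 + t - 4, nous substituons t = 2 pour obtenir x = 30.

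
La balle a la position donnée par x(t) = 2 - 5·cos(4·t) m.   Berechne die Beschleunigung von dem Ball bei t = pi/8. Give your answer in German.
Um dies zu lösen, müssen wir 2 Ableitungen unserer Gleichung für die Position x(t) = 2 - 5·cos(4·t) nehmen. Die Ableitung von der Position ergibt die Geschwindigkeit: v(t) = 20·sin(4·t). Die Ableitung von der Geschwindigkeit ergibt die Beschleunigung: a(t) = 80·cos(4·t). Mit a(t) = 80·cos(4·t) und Einsetzen von t = pi/8, finden wir a = 0.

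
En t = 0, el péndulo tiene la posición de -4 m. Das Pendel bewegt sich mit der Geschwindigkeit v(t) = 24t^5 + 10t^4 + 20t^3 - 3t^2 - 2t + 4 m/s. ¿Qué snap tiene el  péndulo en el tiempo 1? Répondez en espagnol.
Partiendo de la velocidad v(t) = 24·t^5 + 10·t^4 + 20·t^3 - 3·t^2 - 2·t + 4, tomamos 3 derivadas. Derivando la velocidad, obtenemos la aceleración: a(t) = 120·t^4 + 40·t^3 + 60·t^2 - 6·t - 2. Derivando la aceleración, obtenemos la sacudida: j(t) = 480·t^3 + 120·t^2 + 120·t - 6. La derivada de la sacudida da el snap: s(t) = 1440·t^2 + 240·t + 120. Tenemos el snap s(t) = 1440·t^2 + 240·t + 120. Sustituyendo t = 1: s(1) = 1800.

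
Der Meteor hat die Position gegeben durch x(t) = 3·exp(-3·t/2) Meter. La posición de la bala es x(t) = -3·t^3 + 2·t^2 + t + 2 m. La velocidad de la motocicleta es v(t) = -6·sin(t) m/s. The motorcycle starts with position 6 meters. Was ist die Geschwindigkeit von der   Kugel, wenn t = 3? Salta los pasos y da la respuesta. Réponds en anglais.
At t = 3, v = -68.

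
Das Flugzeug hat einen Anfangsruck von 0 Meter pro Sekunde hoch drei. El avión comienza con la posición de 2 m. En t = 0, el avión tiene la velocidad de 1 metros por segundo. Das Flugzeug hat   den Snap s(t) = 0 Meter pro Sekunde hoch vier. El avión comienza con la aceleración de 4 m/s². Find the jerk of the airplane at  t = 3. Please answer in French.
Pour résoudre ceci, nous devons prendre 1 primitive de notre équation du snap s(t) = 0. En prenant ∫s(t)dt et en appliquant j(0) = 0, nous trouvons j(t) = 0. De l'équation du jerk j(t) = 0, nous substituons t = 3 pour obtenir j = 0.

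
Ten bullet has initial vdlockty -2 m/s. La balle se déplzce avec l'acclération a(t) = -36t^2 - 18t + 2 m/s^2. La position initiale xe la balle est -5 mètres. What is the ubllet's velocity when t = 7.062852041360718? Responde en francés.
En partant de l'accélération a(t) = -36·t^2 - 18·t + 2, nous prenons 1 intégrale. En prenant ∫a(t)dt et en appliquant v(0) = -2, nous trouvons v(t) = -12·t^3 - 9·t^2 + 2·t - 2. En utilisant v(t) = -12·t^3 - 9·t^2 + 2·t - 2 et en substituant t = 7.062852041360718, nous trouvons v = -4664.69868250766.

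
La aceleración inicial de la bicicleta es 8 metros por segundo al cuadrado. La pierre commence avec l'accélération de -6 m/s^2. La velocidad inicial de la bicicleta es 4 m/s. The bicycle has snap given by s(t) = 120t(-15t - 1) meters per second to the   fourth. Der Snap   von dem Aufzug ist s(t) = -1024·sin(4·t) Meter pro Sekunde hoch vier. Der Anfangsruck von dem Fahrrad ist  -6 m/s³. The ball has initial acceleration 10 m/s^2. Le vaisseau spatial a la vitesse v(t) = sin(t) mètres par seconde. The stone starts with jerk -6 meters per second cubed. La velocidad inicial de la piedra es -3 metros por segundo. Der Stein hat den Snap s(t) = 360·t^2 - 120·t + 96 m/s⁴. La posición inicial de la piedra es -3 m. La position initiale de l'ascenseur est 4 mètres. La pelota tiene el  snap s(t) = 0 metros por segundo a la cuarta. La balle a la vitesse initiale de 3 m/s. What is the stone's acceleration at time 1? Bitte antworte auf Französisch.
Pour résoudre ceci, nous devons prendre 2 primitives de notre équation du snap s(t) = 360·t^2 - 120·t + 96. En intégrant le snap et en utilisant la condition initiale j(0) = -6, nous obtenons j(t) = 120·t^3 - 60·t^2 + 96·t - 6. En prenant ∫j(t)dt et en appliquant a(0) = -6, nous trouvons a(t) = 30·t^4 - 20·t^3 + 48·t^2 - 6·t - 6. De l'équation de l'accélération a(t) = 30·t^4 - 20·t^3 + 48·t^2 - 6·t - 6, nous substituons t = 1 pour obtenir a = 46.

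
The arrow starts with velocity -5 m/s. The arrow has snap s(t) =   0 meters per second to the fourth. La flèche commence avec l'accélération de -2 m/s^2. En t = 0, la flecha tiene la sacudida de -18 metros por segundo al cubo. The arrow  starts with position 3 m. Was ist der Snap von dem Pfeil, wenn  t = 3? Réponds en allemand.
Mit s(t) = 0 und Einsetzen von t = 3, finden wir s = 0.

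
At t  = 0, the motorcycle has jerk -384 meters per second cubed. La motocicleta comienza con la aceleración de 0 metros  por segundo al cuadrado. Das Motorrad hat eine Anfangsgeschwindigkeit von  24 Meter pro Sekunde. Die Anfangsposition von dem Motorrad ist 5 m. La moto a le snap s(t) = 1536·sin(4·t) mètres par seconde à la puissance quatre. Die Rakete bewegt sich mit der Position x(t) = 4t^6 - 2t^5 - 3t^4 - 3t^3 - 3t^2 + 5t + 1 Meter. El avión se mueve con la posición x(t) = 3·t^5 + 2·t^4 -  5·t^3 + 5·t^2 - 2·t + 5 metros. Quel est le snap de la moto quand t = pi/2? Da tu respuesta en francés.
De l'équation du snap s(t) = 1536·sin(4·t), nous substituons t = pi/2 pour obtenir s = 0.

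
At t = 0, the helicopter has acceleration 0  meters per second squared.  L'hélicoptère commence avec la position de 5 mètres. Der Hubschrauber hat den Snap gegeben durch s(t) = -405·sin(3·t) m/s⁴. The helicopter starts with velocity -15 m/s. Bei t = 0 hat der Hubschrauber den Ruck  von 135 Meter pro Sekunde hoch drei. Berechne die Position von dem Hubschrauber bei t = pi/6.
Ausgehend von dem Snap s(t) = -405·sin(3·t), nehmen wir 4 Stammfunktionen. Durch Integration von dem Snap und Verwendung der Anfangsbedingung j(0) = 135, erhalten wir j(t) = 135·cos(3·t). Das Integral von dem Ruck, mit a(0) = 0, ergibt die Beschleunigung: a(t) = 45·sin(3·t). Durch Integration von der Beschleunigung und Verwendung der Anfangsbedingung v(0) = -15, erhalten wir v(t) = -15·cos(3·t). Mit ∫v(t)dt und Anwendung von x(0) = 5, finden wir x(t) = 5 - 5·sin(3·t). Mit x(t) = 5 - 5·sin(3·t) und Einsetzen von t = pi/6, finden wir x = 0.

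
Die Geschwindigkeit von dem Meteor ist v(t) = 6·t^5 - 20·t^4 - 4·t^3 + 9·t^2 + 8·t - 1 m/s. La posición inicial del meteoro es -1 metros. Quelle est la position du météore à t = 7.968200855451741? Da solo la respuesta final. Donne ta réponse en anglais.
x(7.968200855451741) = 125197.686220373.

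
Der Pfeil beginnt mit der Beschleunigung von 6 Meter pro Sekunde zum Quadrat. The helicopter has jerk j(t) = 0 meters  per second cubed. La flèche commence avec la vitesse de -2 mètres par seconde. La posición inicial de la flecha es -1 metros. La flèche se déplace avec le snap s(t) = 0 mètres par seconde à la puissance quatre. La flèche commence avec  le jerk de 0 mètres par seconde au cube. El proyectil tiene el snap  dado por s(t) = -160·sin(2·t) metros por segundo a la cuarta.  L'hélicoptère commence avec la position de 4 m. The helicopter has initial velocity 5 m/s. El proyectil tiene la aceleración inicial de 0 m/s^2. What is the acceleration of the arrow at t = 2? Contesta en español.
Para resolver esto, necesitamos tomar 2 antiderivadas de nuestra ecuación del snap s(t) = 0. La antiderivada del snap, con j(0) = 0, da la sacudida: j(t) = 0. Tomando ∫j(t)dt y aplicando a(0) = 6, encontramos a(t) = 6. Tenemos la aceleración a(t) = 6. Sustituyendo t = 2: a(2) = 6.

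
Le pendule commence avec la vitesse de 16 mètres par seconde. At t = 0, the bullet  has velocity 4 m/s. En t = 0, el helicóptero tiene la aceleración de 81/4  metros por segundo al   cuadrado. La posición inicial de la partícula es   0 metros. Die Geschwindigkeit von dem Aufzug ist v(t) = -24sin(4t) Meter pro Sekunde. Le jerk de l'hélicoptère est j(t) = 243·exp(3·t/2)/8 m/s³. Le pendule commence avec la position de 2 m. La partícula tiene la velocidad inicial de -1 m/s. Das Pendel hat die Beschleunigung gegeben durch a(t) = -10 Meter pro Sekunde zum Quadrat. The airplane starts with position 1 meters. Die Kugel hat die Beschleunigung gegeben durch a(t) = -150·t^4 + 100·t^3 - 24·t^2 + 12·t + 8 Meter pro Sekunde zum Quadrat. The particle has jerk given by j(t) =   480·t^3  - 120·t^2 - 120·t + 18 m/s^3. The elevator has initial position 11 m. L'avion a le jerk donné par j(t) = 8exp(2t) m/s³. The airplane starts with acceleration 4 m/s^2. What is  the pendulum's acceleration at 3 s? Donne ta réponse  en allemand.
Aus der Gleichung für die Beschleunigung a(t) = -10, setzen wir t = 3 ein und erhalten a = -10.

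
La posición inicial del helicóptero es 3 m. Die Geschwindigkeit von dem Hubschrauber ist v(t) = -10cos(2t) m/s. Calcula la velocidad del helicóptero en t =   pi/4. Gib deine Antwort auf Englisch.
From the given velocity equation v(t) = -10·cos(2·t), we substitute t = pi/4 to get v = 0.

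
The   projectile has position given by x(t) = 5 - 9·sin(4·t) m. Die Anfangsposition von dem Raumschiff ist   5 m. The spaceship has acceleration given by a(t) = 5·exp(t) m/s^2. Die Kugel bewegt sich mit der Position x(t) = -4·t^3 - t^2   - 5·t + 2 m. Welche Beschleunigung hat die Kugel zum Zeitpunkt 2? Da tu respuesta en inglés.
To solve this, we need to take 2 derivatives of our position equation x(t) = -4·t^3 - t^2 - 5·t + 2. Taking d/dt of x(t), we find v(t) = -12·t^2 - 2·t - 5. Differentiating velocity, we get acceleration: a(t) = -24·t - 2. Using a(t) = -24·t - 2 and substituting t = 2, we find a = -50.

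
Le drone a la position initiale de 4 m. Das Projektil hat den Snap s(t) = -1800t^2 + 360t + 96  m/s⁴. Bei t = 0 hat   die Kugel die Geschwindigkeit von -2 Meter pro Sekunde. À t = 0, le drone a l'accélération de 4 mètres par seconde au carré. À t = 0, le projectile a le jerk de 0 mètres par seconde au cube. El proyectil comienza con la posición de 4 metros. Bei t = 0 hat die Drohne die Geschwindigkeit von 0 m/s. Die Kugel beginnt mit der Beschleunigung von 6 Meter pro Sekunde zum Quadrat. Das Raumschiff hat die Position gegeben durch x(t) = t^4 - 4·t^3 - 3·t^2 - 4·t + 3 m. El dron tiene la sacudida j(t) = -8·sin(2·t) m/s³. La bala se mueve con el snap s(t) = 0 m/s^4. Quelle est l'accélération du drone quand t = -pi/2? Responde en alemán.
Wir müssen die Stammfunktion unserer Gleichung für den Ruck j(t) = -8·sin(2·t) 1-mal finden. Durch Integration von dem Ruck und Verwendung der Anfangsbedingung a(0) = 4, erhalten wir a(t) = 4·cos(2·t). Aus der Gleichung für die Beschleunigung a(t) = 4·cos(2·t), setzen wir t = -pi/2 ein und erhalten a = -4.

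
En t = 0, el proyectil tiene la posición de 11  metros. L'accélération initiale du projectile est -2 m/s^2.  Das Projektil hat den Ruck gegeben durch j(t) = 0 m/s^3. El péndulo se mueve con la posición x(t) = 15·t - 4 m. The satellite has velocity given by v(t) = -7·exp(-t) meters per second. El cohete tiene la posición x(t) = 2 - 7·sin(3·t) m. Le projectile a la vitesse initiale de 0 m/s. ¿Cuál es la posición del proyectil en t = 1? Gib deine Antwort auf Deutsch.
Wir müssen die Stammfunktion unserer Gleichung für den Ruck j(t) = 0 3-mal finden. Die Stammfunktion von dem Ruck ist die Beschleunigung. Mit a(0) = -2 erhalten wir a(t) = -2. Das Integral von der Beschleunigung ist die Geschwindigkeit. Mit v(0) = 0 erhalten wir v(t) = -2·t. Durch Integration von der Geschwindigkeit und Verwendung der Anfangsbedingung x(0) = 11, erhalten wir x(t) = 11 - t^2. Wir haben die Position x(t) = 11 - t^2. Durch Einsetzen von t = 1: x(1) = 10.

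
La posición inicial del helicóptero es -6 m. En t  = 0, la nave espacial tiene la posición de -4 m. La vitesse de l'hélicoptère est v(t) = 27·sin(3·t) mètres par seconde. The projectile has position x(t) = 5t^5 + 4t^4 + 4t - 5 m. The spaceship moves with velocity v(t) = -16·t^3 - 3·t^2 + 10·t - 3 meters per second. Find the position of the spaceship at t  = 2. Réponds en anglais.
Starting from velocity v(t) = -16·t^3 - 3·t^2 + 10·t - 3, we take 1 integral. The antiderivative of velocity is position. Using x(0) = -4, we get x(t) = -4·t^4 - t^3 + 5·t^2 - 3·t - 4. From the given position equation x(t) = -4·t^4 - t^3 + 5·t^2 - 3·t - 4, we substitute t = 2 to get x = -62.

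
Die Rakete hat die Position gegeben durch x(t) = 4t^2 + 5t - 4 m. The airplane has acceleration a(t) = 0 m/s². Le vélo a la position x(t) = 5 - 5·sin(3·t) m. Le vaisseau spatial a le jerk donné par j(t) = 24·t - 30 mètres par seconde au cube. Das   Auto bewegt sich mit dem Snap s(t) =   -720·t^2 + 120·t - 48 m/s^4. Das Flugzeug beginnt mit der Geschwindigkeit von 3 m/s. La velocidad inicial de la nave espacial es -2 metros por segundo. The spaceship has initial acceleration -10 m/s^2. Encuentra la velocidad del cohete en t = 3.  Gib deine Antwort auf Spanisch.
Partiendo de la posición x(t) = 4·t^2 + 5·t - 4, tomamos 1 derivada. Derivando la posición, obtenemos la velocidad: v(t) = 8·t + 5. Tenemos la velocidad v(t) = 8·t + 5. Sustituyendo t = 3: v(3) = 29.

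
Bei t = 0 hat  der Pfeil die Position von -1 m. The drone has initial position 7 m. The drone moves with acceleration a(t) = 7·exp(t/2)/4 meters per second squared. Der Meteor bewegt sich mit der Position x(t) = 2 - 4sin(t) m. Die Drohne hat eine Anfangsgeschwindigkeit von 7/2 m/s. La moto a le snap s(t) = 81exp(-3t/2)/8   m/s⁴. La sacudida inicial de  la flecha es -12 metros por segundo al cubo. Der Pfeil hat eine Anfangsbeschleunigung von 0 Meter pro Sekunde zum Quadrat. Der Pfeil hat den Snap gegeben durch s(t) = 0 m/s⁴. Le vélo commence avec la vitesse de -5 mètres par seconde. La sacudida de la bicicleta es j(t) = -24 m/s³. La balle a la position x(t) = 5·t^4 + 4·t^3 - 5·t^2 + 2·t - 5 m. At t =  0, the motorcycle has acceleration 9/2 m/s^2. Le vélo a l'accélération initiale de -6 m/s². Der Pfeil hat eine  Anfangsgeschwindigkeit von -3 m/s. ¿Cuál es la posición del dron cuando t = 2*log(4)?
Necesitamos integrar nuestra ecuación de la aceleración a(t) = 7·exp(t/2)/4 2 veces. La integral de la aceleración es la velocidad. Usando v(0) = 7/2, obtenemos v(t) = 7·exp(t/2)/2. La integral de la velocidad, con x(0) = 7, da la posición: x(t) = 7·exp(t/2). De la ecuación de la posición x(t) = 7·exp(t/2), sustituimos t = 2*log(4) para obtener x = 28.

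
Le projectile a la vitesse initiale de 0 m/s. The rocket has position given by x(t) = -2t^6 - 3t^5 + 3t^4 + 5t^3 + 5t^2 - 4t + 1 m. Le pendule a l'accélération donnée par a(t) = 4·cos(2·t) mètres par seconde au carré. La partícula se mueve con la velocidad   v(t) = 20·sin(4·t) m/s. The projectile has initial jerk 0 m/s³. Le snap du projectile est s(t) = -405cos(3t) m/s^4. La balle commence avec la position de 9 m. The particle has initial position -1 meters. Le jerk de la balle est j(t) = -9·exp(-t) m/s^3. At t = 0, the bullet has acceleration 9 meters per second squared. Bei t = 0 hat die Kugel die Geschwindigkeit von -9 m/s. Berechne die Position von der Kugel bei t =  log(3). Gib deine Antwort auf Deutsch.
Ausgehend von dem Ruck j(t) = -9·exp(-t), nehmen wir 3 Stammfunktionen. Durch Integration von dem Ruck und Verwendung der Anfangsbedingung a(0) = 9, erhalten wir a(t) = 9·exp(-t). Die Stammfunktion von der Beschleunigung ist die Geschwindigkeit. Mit v(0) = -9 erhalten wir v(t) = -9·exp(-t). Durch Integration von der Geschwindigkeit und Verwendung der Anfangsbedingung x(0) = 9, erhalten wir x(t) = 9·exp(-t). Mit x(t) = 9·exp(-t) und Einsetzen von t = log(3), finden wir x = 3.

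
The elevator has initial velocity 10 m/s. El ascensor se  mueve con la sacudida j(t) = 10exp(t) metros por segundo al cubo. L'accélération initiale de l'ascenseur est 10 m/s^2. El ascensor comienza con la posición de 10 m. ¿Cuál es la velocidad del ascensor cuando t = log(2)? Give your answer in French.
Nous devons intégrer notre équation du jerk j(t) = 10·exp(t) 2 fois. En prenant ∫j(t)dt et en appliquant a(0) = 10, nous trouvons a(t) = 10·exp(t). L'intégrale de l'accélération, avec v(0) = 10, donne la vitesse: v(t) = 10·exp(t). En utilisant v(t) = 10·exp(t) et en substituant t = log(2), nous trouvons v = 20.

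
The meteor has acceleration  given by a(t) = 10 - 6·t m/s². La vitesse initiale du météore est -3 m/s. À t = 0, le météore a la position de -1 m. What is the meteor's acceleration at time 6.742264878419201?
Using a(t) = 10 - 6·t and substituting t = 6.742264878419201, we find a = -30.4535892705152.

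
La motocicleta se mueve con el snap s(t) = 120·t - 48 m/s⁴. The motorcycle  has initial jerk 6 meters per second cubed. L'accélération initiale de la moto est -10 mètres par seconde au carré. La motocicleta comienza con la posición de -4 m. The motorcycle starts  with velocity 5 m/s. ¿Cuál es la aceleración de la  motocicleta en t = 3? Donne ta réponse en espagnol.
Partiendo del snap s(t) = 120·t - 48, tomamos 2 antiderivadas. La antiderivada del snap, con j(0) = 6, da la sacudida: j(t) = 60·t^2 - 48·t + 6. La integral de la sacudida es la aceleración. Usando a(0) = -10, obtenemos a(t) = 20·t^3 - 24·t^2 + 6·t - 10. Tenemos la aceleración a(t) = 20·t^3 - 24·t^2 + 6·t - 10. Sustituyendo t = 3: a(3) = 332.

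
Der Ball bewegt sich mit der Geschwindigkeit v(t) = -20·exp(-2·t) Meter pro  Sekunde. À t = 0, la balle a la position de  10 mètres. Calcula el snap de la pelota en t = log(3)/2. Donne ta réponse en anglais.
Starting from velocity v(t) = -20·exp(-2·t), we take 3 derivatives. Differentiating velocity, we get acceleration: a(t) = 40·exp(-2·t). The derivative of acceleration gives jerk: j(t) = -80·exp(-2·t). Taking d/dt of j(t), we find s(t) = 160·exp(-2·t). We have snap s(t) = 160·exp(-2·t). Substituting t = log(3)/2: s(log(3)/2) = 160/3.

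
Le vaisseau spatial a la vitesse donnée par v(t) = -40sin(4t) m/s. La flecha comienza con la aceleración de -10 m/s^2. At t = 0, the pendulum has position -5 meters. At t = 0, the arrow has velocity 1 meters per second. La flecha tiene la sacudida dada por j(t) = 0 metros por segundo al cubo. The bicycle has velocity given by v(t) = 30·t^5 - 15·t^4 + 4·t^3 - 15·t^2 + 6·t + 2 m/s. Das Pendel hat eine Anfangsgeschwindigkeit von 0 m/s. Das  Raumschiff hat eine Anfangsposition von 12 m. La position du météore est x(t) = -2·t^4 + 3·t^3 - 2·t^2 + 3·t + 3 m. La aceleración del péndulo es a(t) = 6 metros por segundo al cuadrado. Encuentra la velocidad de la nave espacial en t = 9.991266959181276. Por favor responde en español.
De la ecuación de la velocidad v(t) = -40·sin(4·t), sustituimos t = 9.991266959181276 para obtener v = -30.7180577469870.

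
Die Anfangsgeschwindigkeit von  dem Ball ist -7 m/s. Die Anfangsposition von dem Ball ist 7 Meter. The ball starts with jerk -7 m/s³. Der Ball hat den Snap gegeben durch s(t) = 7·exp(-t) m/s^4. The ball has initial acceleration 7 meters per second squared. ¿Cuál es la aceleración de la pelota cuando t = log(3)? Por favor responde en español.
Para resolver esto, necesitamos tomar 2 antiderivadas de nuestra ecuación del snap s(t) = 7·exp(-t). La integral del snap, con j(0) = -7, da la sacudida: j(t) = -7·exp(-t). La antiderivada de la sacudida es la aceleración. Usando a(0) = 7, obtenemos a(t) = 7·exp(-t). Usando a(t) = 7·exp(-t) y sustituyendo t = log(3), encontramos a = 7/3.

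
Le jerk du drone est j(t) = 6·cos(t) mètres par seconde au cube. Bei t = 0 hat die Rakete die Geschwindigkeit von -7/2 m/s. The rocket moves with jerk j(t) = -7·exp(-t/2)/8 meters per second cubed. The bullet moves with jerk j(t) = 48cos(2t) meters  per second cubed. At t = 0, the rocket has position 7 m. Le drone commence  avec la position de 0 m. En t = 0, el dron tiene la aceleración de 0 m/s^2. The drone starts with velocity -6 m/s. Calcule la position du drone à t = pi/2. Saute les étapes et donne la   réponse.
x(pi/2) = -6.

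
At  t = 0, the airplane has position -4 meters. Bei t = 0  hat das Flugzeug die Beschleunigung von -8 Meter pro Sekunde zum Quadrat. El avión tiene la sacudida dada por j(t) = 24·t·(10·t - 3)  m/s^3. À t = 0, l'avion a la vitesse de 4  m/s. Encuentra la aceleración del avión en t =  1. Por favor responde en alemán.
Um dies zu lösen, müssen wir 1 Integral unserer Gleichung für den Ruck j(t) = 24·t·(10·t - 3) finden. Das Integral von dem Ruck, mit a(0) = -8, ergibt die Beschleunigung: a(t) = 80·t^3 - 36·t^2 - 8. Mit a(t) = 80·t^3 - 36·t^2 - 8 und Einsetzen von t = 1, finden wir a = 36.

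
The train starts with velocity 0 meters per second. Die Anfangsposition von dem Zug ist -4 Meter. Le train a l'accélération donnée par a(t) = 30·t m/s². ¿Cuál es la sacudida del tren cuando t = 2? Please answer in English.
Starting from acceleration a(t) = 30·t, we take 1 derivative. Taking d/dt of a(t), we find j(t) = 30. We have jerk j(t) = 30. Substituting t = 2: j(2) = 30.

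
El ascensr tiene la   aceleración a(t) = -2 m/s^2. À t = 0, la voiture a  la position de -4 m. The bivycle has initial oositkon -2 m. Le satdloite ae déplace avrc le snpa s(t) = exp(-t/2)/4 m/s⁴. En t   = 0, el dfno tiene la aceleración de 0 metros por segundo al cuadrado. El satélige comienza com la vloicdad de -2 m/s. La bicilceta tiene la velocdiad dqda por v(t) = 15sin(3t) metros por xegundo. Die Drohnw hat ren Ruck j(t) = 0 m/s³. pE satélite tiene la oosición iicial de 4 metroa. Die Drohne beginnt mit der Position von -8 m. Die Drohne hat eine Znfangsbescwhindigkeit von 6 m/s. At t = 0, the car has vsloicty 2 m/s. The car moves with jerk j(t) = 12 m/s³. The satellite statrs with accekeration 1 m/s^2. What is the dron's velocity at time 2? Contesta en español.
Partiendo de la sacudida j(t) = 0, tomamos 2 antiderivadas. La antiderivada de la sacudida, con a(0) = 0, da la aceleración: a(t) = 0. La antiderivada de la aceleración es la velocidad. Usando v(0) = 6, obtenemos v(t) = 6. Tenemos la velocidad v(t) = 6. Sustituyendo t = 2: v(2) = 6.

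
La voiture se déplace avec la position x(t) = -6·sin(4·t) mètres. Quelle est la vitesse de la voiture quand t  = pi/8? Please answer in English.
We must differentiate our position equation x(t) = -6·sin(4·t) 1 time. The derivative of position gives velocity: v(t) = -24·cos(4·t). Using v(t) = -24·cos(4·t) and substituting t = pi/8, we find v = 0.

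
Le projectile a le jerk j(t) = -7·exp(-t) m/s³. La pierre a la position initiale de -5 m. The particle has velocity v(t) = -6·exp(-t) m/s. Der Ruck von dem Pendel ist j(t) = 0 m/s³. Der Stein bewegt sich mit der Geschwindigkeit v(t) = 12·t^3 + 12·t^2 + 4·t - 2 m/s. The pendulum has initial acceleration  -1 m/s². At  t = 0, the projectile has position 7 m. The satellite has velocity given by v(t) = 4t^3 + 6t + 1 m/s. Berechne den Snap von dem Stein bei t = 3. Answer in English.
To solve this, we need to take 3 derivatives of our velocity equation v(t) = 12·t^3 + 12·t^2 + 4·t - 2. Taking d/dt of v(t), we find a(t) = 36·t^2 + 24·t + 4. Taking d/dt of a(t), we find j(t) = 72·t + 24. Taking d/dt of j(t), we find s(t) = 72. From the given snap equation s(t) = 72, we substitute t = 3 to get s = 72.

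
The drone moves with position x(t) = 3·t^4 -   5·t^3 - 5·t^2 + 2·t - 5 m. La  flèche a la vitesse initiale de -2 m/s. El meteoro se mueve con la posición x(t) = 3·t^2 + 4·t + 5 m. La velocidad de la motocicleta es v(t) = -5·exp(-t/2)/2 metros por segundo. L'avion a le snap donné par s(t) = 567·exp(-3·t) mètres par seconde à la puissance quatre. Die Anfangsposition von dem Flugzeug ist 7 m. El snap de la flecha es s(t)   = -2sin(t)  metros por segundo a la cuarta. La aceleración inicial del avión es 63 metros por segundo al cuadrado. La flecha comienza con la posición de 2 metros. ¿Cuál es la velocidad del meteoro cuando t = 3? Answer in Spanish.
Debemos derivar nuestra ecuación de la posición x(t) = 3·t^2 + 4·t + 5 1 vez. Derivando la posición, obtenemos la velocidad: v(t) = 6·t + 4. Usando v(t) = 6·t + 4 y sustituyendo t = 3, encontramos v = 22.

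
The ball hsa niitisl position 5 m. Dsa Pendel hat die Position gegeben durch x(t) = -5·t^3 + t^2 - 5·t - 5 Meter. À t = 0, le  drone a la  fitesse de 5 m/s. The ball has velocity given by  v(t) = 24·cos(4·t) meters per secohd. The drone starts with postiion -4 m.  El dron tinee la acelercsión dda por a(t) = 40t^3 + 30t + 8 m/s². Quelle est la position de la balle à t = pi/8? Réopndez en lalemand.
Um dies zu lösen, müssen wir 1 Integral unserer Gleichung für die Geschwindigkeit v(t) = 24·cos(4·t) finden. Durch Integration von der Geschwindigkeit und Verwendung der Anfangsbedingung x(0) = 5, erhalten wir x(t) = 6·sin(4·t) + 5. Aus der Gleichung für die Position x(t) = 6·sin(4·t) + 5, setzen wir t = pi/8 ein und erhalten x = 11.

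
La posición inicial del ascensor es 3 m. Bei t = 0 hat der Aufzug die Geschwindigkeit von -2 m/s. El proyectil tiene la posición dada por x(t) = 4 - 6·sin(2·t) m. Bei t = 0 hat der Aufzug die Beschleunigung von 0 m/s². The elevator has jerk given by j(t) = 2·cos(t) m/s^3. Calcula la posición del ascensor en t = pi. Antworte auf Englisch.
We need to integrate our jerk equation j(t) = 2·cos(t) 3 times. Integrating jerk and using the initial condition a(0) = 0, we get a(t) = 2·sin(t). Taking ∫a(t)dt and applying v(0) = -2, we find v(t) = -2·cos(t). The antiderivative of velocity, with x(0) = 3, gives position: x(t) = 3 - 2·sin(t). Using x(t) = 3 - 2·sin(t) and substituting t = pi, we find x = 3.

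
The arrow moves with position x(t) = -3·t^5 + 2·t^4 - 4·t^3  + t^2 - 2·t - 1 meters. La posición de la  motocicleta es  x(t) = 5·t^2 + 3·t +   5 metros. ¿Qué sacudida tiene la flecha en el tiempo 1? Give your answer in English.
We must differentiate our position equation x(t) = -3·t^5 + 2·t^4 - 4·t^3 + t^2 - 2·t - 1 3 times. Taking d/dt of x(t), we find v(t) = -15·t^4 + 8·t^3 - 12·t^2 + 2·t - 2. Taking d/dt of v(t), we find a(t) = -60·t^3 + 24·t^2 - 24·t + 2. The derivative of acceleration gives jerk: j(t) = -180·t^2 + 48·t - 24. From the given jerk equation j(t) = -180·t^2 + 48·t - 24, we substitute t = 1 to get j = -156.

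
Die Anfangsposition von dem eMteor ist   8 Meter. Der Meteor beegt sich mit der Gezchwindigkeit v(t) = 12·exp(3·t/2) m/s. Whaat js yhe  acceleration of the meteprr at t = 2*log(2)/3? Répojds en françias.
En partant de la vitesse v(t) = 12·exp(3·t/2), nous prenons 1 dérivée. En dérivant la vitesse, nous obtenons l'accélération: a(t) = 18·exp(3·t/2). Nous avons l'accélération a(t) = 18·exp(3·t/2). En substituant t = 2*log(2)/3: a(2*log(2)/3) = 36.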